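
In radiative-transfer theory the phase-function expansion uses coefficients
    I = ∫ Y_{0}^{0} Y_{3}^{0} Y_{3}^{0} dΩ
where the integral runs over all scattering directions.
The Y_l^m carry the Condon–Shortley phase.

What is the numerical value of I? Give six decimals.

Checks pass: Σm=0; 6 even; l₃=3∈[3,3].
(2·0+1)(2·3+1)(2·3+1) = 49
Δ: 0! 0! 6! / 7! → 1/7
sum: t=0:+1/36 = 1/36
3j²(0 3 3; 0 0 0) = Δ·Π!·Σ² = 1/7  (sign -1)
(m-triple is (0,0,0) — same symbol as above.)
combine: 4πI² = 49·1/7·1/7 = 1/1
take √, sign +1: I = 0.28209479

0.282095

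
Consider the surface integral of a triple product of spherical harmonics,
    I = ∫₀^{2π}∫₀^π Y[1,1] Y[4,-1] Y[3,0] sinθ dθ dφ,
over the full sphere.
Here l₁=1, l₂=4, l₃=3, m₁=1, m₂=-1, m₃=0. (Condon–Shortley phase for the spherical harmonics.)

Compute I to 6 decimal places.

-0.194664

m-sum 0 ✓  L=8 even ✓  3≤3≤5 ✓
Π(2lᵢ+1) = 3×9×7 = 189
triangle coeff Δ(1,4,3) = 1/252
Σ_t [1,1]: t=1:−1/36 = -1/36
(3j)²=4/63 [(1 4 3; 0 0 0)], sign=+1
Σ_t [0,0]: t=0:+1/72 = 1/72
(3j)²=5/126 [(1 4 3; 1 -1 0)], sign=-1
⇒ 4πI² = 10/21
I = (-1)√(10/21/(4π)) = -0.19466390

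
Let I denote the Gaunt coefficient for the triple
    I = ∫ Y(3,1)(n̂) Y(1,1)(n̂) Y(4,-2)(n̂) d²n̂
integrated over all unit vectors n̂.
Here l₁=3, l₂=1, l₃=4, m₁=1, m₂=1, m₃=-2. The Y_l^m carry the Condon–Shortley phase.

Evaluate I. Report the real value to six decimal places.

0.238414

m-sum 0 ✓  L=8 even ✓  2≤4≤4 ✓
Π(2lᵢ+1) = 7×3×9 = 189
triangle coeff Δ(3,1,4) = 1/252
Σ_t [0,0]: t=0:+1/36 = 1/36
(3j)²=4/63 [(3 1 4; 0 0 0)], sign=+1
Σ_t [0,0]: t=0:+1/96 = 1/96
(3j)²=5/84 [(3 1 4; 1 1 -2)], sign=+1
⇒ 4πI² = 5/7
I = (+1)√(5/7/(4π)) = 0.23841361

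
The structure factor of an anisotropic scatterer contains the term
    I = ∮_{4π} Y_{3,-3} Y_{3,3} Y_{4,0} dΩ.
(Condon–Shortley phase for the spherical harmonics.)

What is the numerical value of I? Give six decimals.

-0.076935

m-sum 0 ✓  L=10 even ✓  0≤4≤6 ✓
Π(2lᵢ+1) = 7×7×9 = 441
triangle coeff Δ(3,3,4) = 1/34650
Σ_t [0,2]: t=0:+1/72 t=1:−1/16 t=2:+1/72 = -5/144
(3j)²=2/77 [(3 3 4; 0 0 0)], sign=-1
Σ_t [2,2]: t=2:+1/1152 = 1/1152
(3j)²=1/154 [(3 3 4; -3 3 0)], sign=+1
⇒ 4πI² = 9/121
I = (-1)√(9/121/(4π)) = -0.07693494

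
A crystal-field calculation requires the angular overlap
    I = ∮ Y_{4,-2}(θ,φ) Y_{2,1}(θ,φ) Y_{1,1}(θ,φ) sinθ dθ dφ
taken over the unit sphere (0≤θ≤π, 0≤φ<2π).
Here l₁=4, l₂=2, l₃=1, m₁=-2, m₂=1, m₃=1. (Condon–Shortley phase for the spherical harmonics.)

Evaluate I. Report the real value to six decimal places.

|4−2|≤1≤4+2 violated ⇒ I = 0

0.000000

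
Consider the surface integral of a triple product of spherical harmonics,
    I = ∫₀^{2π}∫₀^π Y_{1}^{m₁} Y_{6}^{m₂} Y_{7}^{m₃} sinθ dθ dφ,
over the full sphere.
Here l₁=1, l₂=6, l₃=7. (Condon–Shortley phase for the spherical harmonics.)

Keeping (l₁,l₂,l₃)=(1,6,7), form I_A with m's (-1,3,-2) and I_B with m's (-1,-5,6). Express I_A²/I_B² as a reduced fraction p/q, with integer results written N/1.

5/39

Shared (l₁,l₂,l₃)=(1,6,7): N and (l;000)² cancel in I_A²/I_B².
A: Δ = 0!·2!·12!/15! = 1/1365; Racah Σ t=0..0: t=0:+1/4354560 = 1/4354560; ⇒ 3j(1 6 7; -1 3 -2)² = 2/273, sgn -1
B: Δ = 0!·2!·12!/15! = 1/1365; Racah Σ t=0..0: t=0:+1/79833600 = 1/79833600; ⇒ 3j(1 6 7; -1 -5 6)² = 2/35, sgn -1
I_A²/I_B² = (2/273)/(2/35) = 5/39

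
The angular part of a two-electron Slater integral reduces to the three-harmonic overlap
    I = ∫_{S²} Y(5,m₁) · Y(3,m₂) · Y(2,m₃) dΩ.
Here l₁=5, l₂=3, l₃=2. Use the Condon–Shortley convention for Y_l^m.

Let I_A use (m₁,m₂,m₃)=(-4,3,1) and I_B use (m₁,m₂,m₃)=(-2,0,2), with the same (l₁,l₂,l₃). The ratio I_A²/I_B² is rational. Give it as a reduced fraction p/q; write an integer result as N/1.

12/5

Same 5,3,2: normalisation and zero-m 3j drop out of the ratio.
A: Δ: 6! 4! 0! / 11! → 1/2310; sum: t=6:+1/4320 = 1/4320; 3j²(5 3 2; -4 3 1) = Δ·Π!·Σ² = 2/55  (sign -1)
B: Δ: 6! 4! 0! / 11! → 1/2310; sum: t=3:−1/864 = -1/864; 3j²(5 3 2; -2 0 2) = Δ·Π!·Σ² = 1/66  (sign -1)
I_A²/I_B² = (2/55)/(1/66) = 12/5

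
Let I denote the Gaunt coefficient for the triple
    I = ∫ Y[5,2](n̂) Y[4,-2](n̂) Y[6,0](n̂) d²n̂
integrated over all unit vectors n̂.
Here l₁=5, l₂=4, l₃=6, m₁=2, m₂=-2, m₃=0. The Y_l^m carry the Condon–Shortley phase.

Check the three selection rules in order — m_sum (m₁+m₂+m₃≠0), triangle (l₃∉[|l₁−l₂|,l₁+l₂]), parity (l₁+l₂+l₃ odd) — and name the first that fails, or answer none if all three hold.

azimuthal sum: 2 − 2 + 0 = 0  ✓
1 ≤ 6 ≤ 9 (triangle on l)  ✓
L = 5 + 4 + 6 = 15 (odd)  ✗

parity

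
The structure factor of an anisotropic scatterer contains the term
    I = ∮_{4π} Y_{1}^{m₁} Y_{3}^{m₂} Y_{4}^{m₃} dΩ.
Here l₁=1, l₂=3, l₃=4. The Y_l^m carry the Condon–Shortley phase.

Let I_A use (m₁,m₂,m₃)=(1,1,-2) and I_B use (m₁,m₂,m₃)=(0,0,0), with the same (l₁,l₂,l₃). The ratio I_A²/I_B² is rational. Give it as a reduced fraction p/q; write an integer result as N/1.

l's match ⇒ only the (l;m) 3-j factors differ between A and B.
A: triangle coeff Δ(1,3,4) = 1/252; Σ_t [0,0]: t=0:+1/96 = 1/96; (3j)²=5/84 [(1 3 4; 1 1 -2)], sign=+1
B: triangle coeff Δ(1,3,4) = 1/252; Σ_t [0,0]: t=0:+1/36 = 1/36; (3j)²=4/63 [(1 3 4; 0 0 0)], sign=+1
I_A²/I_B² = (5/84)/(4/63) = 15/16

15/16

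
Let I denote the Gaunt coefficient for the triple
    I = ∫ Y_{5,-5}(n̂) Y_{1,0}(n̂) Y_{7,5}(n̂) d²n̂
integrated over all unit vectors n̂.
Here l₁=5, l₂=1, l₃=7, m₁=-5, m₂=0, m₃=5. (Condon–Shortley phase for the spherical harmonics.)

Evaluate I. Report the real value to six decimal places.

l₃=7 ∉ [4,6] — triangle fails ⇒ I = 0

0.000000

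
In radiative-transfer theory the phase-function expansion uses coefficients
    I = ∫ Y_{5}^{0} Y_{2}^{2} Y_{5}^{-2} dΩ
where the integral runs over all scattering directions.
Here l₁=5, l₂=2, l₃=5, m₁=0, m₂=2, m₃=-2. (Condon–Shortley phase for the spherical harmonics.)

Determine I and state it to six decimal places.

-0.191372

Rules hold: Σm=0, L=12 even, 3≤5≤7.
N = 11·5·11 = 605
Δ = 2!·8!·2!/13! = 1/38610
Racah Σ t=0..2: t=0:+1/2880 t=1:−1/576 t=2:+1/2880 = -1/960
⇒ 3j(5 2 5; 0 0 0)² = 10/429, sgn +1
Racah Σ t=2..2: t=2:+1/2880 = 1/2880
⇒ 3j(5 2 5; 0 2 -2)² = 14/429, sgn -1
4πI² = N·(3j₀)²·(3jₘ)² = 700/1521
I = -1·√(0.460224/4π) = -0.19137248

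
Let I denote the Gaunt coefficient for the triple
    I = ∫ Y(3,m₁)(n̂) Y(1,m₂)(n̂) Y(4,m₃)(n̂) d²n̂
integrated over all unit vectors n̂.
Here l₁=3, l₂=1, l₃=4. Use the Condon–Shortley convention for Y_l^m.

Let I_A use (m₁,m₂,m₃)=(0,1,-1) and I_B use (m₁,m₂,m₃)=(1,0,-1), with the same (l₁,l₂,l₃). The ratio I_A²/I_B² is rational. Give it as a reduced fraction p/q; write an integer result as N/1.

2/3

Shared (l₁,l₂,l₃)=(3,1,4): N and (l;000)² cancel in I_A²/I_B².
A: Δ = 0!·6!·2!/9! = 1/252; Racah Σ t=0..0: t=0:+1/72 = 1/72; ⇒ 3j(3 1 4; 0 1 -1)² = 5/126, sgn -1
B: Δ = 0!·6!·2!/9! = 1/252; Racah Σ t=0..0: t=0:+1/48 = 1/48; ⇒ 3j(3 1 4; 1 0 -1)² = 5/84, sgn -1
I_A²/I_B² = (5/126)/(5/84) = 2/3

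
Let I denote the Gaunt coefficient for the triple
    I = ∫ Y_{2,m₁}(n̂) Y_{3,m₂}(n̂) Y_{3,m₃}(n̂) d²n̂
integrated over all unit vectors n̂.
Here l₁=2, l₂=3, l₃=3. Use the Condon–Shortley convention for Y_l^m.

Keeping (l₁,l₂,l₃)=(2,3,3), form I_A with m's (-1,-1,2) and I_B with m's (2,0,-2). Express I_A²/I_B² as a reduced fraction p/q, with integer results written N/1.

Same 2,3,3: normalisation and zero-m 3j drop out of the ratio.
A: Δ: 2! 2! 4! / 9! → 1/3780; sum: t=1:−1/12 t=2:+1/48 = -1/16; 3j²(2 3 3; -1 -1 2) = Δ·Π!·Σ² = 1/28  (sign +1)
B: Δ: 2! 2! 4! / 9! → 1/3780; sum: t=0:+1/24 = 1/24; 3j²(2 3 3; 2 0 -2) = Δ·Π!·Σ² = 1/21  (sign -1)
I_A²/I_B² = (1/28)/(1/21) = 3/4

3/4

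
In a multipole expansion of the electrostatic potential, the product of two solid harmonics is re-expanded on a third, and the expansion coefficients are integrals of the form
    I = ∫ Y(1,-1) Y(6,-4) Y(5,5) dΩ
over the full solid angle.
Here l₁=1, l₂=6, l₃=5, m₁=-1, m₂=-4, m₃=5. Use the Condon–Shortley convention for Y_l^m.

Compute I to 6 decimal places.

0.040859

Checks pass: Σm=0; 12 even; l₃=5∈[5,7].
(2·1+1)(2·6+1)(2·5+1) = 429
Δ: 2! 0! 10! / 13! → 1/858
sum: t=1:−1/14400 = -1/14400
3j²(1 6 5; 0 0 0) = Δ·Π!·Σ² = 6/143  (sign +1)
sum: t=2:+1/7257600 = 1/7257600
3j²(1 6 5; -1 -4 5) = Δ·Π!·Σ² = 1/858  (sign +1)
combine: 4πI² = 429·6/143·1/858 = 3/143
take √, sign +1: I = 0.04085899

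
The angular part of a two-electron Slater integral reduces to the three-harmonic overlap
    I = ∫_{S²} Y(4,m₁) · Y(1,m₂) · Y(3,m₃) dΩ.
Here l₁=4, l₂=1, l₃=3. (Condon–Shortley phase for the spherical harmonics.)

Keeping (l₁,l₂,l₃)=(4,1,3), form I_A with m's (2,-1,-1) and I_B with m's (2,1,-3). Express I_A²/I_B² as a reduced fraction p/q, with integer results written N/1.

Same 4,1,3: normalisation and zero-m 3j drop out of the ratio.
A: Δ: 2! 6! 0! / 9! → 1/252; sum: t=0:+1/96 = 1/96; 3j²(4 1 3; 2 -1 -1) = Δ·Π!·Σ² = 5/84  (sign +1)
B: Δ: 2! 6! 0! / 9! → 1/252; sum: t=2:+1/1440 = 1/1440; 3j²(4 1 3; 2 1 -3) = Δ·Π!·Σ² = 1/252  (sign +1)
I_A²/I_B² = (5/84)/(1/252) = 15/1

15/1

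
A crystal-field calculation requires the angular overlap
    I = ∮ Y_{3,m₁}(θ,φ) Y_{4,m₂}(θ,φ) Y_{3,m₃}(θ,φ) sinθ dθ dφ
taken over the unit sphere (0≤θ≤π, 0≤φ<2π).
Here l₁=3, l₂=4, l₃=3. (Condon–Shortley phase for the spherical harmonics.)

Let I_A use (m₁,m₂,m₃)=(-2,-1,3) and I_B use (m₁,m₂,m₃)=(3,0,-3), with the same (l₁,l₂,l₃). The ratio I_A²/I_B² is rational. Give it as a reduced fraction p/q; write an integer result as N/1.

10/3

Same 3,4,3: normalisation and zero-m 3j drop out of the ratio.
A: Δ: 4! 2! 4! / 11! → 1/34650; sum: t=3:−1/288 = -1/288; 3j²(3 4 3; -2 -1 3) = Δ·Π!·Σ² = 5/231  (sign -1)
B: Δ: 4! 2! 4! / 11! → 1/34650; sum: t=0:+1/1152 = 1/1152; 3j²(3 4 3; 3 0 -3) = Δ·Π!·Σ² = 1/154  (sign +1)
I_A²/I_B² = (5/231)/(1/154) = 10/3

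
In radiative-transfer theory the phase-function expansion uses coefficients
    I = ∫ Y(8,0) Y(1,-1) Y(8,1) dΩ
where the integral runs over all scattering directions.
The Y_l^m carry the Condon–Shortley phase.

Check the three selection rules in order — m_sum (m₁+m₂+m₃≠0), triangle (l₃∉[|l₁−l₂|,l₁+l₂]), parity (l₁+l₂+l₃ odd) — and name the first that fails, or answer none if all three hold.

m₁+m₂+m₃ = 0 − 1 + 1 = 0  ✓
triangle: |8−1|=7 ≤ l₃=8 ≤ 8+1=9  ✓
parity: l₁+l₂+l₃ = 17 is odd  ✗

parity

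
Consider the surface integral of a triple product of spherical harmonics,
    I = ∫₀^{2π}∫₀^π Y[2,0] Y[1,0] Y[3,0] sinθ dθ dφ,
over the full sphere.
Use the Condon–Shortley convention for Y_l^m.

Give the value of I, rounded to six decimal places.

Checks pass: Σm=0; 6 even; l₃=3∈[1,3].
(2·2+1)(2·1+1)(2·3+1) = 105
Δ: 0! 4! 2! / 7! → 1/105
sum: t=0:+1/4 = 1/4
3j²(2 1 3; 0 0 0) = Δ·Π!·Σ² = 3/35  (sign -1)
(m-triple is (0,0,0) — same symbol as above.)
combine: 4πI² = 105·3/35·3/35 = 27/35
take √, sign +1: I = 0.24776670

0.247767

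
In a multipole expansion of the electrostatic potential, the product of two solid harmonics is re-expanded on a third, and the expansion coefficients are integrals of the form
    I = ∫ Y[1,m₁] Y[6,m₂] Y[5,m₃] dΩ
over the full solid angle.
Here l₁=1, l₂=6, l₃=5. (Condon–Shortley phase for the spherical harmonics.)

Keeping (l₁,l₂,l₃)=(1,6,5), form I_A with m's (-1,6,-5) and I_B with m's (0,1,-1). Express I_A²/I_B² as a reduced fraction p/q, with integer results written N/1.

l's match ⇒ only the (l;m) 3-j factors differ between A and B.
A: triangle coeff Δ(1,6,5) = 1/858; Σ_t [2,2]: t=2:+1/7257600 = 1/7257600; (3j)²=1/13 [(1 6 5; -1 6 -5)], sign=+1
B: triangle coeff Δ(1,6,5) = 1/858; Σ_t [1,1]: t=1:−1/17280 = -1/17280; (3j)²=35/858 [(1 6 5; 0 1 -1)], sign=-1
I_A²/I_B² = (1/13)/(35/858) = 66/35

66/35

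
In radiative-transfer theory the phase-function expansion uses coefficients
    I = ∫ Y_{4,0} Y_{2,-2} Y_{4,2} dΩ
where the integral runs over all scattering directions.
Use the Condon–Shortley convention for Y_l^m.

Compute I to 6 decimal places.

Checks pass: Σm=0; 10 even; l₃=4∈[2,6].
(2·4+1)(2·2+1)(2·4+1) = 405
Δ: 2! 6! 2! / 11! → 1/13860
sum: t=0:+1/192 t=1:−1/36 t=2:+1/192 = -5/288
3j²(4 2 4; 0 0 0) = Δ·Π!·Σ² = 20/693  (sign -1)
sum: t=0:+1/192 = 1/192
3j²(4 2 4; 0 -2 2) = Δ·Π!·Σ² = 3/77  (sign +1)
combine: 4πI² = 405·20/693·3/77 = 2700/5929
take √, sign -1: I = -0.19036462

-0.190365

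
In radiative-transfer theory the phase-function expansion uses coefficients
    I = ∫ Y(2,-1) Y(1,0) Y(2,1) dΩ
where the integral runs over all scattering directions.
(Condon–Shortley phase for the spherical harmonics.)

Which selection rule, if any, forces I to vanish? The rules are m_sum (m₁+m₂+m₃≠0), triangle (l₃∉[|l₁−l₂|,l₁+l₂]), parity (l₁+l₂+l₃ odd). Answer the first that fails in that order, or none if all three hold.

parity

Σmᵢ = 0  ✓
l₃∈[|l₁−l₂|,l₁+l₂]=[1,3], have l₃=2  ✓
Σlᵢ = 5 ⇒ odd  ✗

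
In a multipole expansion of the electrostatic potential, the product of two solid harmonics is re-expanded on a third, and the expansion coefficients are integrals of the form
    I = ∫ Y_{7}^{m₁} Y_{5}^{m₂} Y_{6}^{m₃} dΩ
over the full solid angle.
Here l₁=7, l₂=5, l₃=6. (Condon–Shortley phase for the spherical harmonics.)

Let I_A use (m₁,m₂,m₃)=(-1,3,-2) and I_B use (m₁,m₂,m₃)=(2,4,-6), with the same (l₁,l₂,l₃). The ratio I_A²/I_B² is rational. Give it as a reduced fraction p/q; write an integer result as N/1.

196/1485

Same 7,5,6: normalisation and zero-m 3j drop out of the ratio.
A: Δ: 6! 8! 4! / 19! → 1/174594420; sum: t=4:+1/663552 t=5:−1/518400 t=6:+1/4147200 = -1/5529600; 3j²(7 5 6; -1 3 -2) = Δ·Π!·Σ² = 98/230945  (sign -1)
B: Δ: 6! 8! 4! / 19! → 1/174594420; sum: t=5:−1/116121600 = -1/116121600; 3j²(7 5 6; 2 4 -6) = Δ·Π!·Σ² = 27/8398  (sign -1)
I_A²/I_B² = (98/230945)/(27/8398) = 196/1485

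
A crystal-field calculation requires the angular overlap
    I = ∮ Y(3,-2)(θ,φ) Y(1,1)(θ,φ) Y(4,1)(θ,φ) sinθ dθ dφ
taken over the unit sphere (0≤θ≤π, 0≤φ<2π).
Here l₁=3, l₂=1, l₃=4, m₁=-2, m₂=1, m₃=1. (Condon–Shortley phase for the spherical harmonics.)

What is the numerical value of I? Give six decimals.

Checks pass: Σm=0; 8 even; l₃=4∈[2,4].
(2·3+1)(2·1+1)(2·4+1) = 189
Δ: 0! 6! 2! / 9! → 1/252
sum: t=0:+1/36 = 1/36
3j²(3 1 4; 0 0 0) = Δ·Π!·Σ² = 4/63  (sign +1)
sum: t=0:+1/240 = 1/240
3j²(3 1 4; -2 1 1) = Δ·Π!·Σ² = 1/84  (sign -1)
combine: 4πI² = 189·4/63·1/84 = 1/7
take √, sign -1: I = -0.10662181

-0.106622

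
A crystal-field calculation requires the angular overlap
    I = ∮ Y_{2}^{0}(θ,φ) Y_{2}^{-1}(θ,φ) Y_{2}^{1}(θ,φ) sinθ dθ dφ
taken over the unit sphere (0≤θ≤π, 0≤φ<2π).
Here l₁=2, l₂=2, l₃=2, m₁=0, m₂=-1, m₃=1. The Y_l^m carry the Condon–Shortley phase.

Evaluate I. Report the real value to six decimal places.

-0.090112

m-sum 0 ✓  L=6 even ✓  0≤2≤4 ✓
Π(2lᵢ+1) = 5×5×5 = 125
triangle coeff Δ(2,2,2) = 1/630
Σ_t [0,2]: t=0:+1/8 t=1:−1/1 t=2:+1/8 = -3/4
(3j)²=2/35 [(2 2 2; 0 0 0)], sign=-1
Σ_t [0,1]: t=0:+1/4 t=1:−1/2 = -1/4
(3j)²=1/70 [(2 2 2; 0 -1 1)], sign=+1
⇒ 4πI² = 5/49
I = (-1)√(5/49/(4π)) = -0.09011188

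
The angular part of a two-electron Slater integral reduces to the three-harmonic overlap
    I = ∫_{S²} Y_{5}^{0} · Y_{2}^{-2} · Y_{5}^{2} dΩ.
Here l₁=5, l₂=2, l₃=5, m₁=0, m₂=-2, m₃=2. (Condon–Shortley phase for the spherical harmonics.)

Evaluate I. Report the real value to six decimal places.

m-sum 0 ✓  L=12 even ✓  3≤5≤7 ✓
Π(2lᵢ+1) = 11×5×11 = 605
triangle coeff Δ(5,2,5) = 1/38610
Σ_t [0,2]: t=0:+1/2880 t=1:−1/576 t=2:+1/2880 = -1/960
(3j)²=10/429 [(5 2 5; 0 0 0)], sign=+1
Σ_t [0,0]: t=0:+1/2880 = 1/2880
(3j)²=14/429 [(5 2 5; 0 -2 2)], sign=-1
⇒ 4πI² = 700/1521
I = (-1)√(700/1521/(4π)) = -0.19137248

-0.191372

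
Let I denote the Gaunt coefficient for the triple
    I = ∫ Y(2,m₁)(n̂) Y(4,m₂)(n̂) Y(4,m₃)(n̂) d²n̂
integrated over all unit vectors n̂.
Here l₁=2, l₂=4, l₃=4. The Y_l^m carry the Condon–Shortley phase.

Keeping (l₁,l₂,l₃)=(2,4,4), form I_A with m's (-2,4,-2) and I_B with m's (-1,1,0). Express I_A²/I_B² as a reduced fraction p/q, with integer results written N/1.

Shared (l₁,l₂,l₃)=(2,4,4): N and (l;000)² cancel in I_A²/I_B².
A: Δ = 2!·2!·6!/11! = 1/13860; Racah Σ t=2..2: t=2:+1/2880 = 1/2880; ⇒ 3j(2 4 4; -2 4 -2)² = 2/165, sgn +1
B: Δ = 2!·2!·6!/11! = 1/13860; Racah Σ t=1..2: t=1:−1/96 t=2:+1/72 = 1/288; ⇒ 3j(2 4 4; -1 1 0)² = 1/462, sgn +1
I_A²/I_B² = (2/165)/(1/462) = 28/5

28/5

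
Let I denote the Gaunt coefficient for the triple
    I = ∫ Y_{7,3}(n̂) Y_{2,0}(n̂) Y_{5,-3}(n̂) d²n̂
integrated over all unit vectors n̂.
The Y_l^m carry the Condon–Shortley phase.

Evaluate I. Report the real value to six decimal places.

Checks pass: Σm=0; 14 even; l₃=5∈[5,9].
(2·7+1)(2·2+1)(2·5+1) = 825
Δ: 4! 10! 0! / 15! → 1/15015
sum: t=2:+1/57600 = 1/57600
3j²(7 2 5; 0 0 0) = Δ·Π!·Σ² = 21/715  (sign -1)
sum: t=2:+1/322560 = 1/322560
3j²(7 2 5; 3 0 -3) = Δ·Π!·Σ² = 18/1001  (sign +1)
combine: 4πI² = 825·21/715·18/1001 = 810/1859
take √, sign -1: I = -0.18620781

-0.186208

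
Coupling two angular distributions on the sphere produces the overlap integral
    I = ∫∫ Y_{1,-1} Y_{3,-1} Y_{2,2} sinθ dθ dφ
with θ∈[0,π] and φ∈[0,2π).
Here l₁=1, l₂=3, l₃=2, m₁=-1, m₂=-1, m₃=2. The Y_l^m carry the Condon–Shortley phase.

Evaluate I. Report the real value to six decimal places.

-0.082589

Checks pass: Σm=0; 6 even; l₃=2∈[2,4].
(2·1+1)(2·3+1)(2·2+1) = 105
Δ: 2! 0! 4! / 7! → 1/105
sum: t=1:−1/4 = -1/4
3j²(1 3 2; 0 0 0) = Δ·Π!·Σ² = 3/35  (sign -1)
sum: t=2:+1/48 = 1/48
3j²(1 3 2; -1 -1 2) = Δ·Π!·Σ² = 1/105  (sign +1)
combine: 4πI² = 105·3/35·1/105 = 3/35
take √, sign -1: I = -0.08258890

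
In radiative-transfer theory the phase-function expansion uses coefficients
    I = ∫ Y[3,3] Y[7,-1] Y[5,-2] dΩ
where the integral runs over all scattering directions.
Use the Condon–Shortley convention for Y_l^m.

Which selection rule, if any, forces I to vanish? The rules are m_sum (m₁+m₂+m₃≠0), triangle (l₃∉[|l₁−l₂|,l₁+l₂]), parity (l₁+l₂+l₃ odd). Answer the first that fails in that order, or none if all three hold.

m₁+m₂+m₃ = 3 − 1 − 2 = 0  ✓
triangle: |3−7|=4 ≤ l₃=5 ≤ 3+7=10  ✓
parity: l₁+l₂+l₃ = 15 is odd  ✗

parity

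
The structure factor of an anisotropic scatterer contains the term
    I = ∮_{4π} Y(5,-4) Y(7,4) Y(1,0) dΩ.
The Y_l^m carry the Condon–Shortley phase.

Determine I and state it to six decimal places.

0.000000

triangle: need 2≤l₃≤12, have 1; I=0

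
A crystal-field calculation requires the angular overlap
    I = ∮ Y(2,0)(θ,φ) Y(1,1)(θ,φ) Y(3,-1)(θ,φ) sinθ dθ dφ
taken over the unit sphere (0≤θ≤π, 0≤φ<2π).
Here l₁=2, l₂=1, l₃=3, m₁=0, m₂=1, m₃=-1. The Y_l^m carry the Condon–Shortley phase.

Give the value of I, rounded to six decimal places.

-0.202301

m-sum 0 ✓  L=6 even ✓  1≤3≤3 ✓
Π(2lᵢ+1) = 5×3×7 = 105
triangle coeff Δ(2,1,3) = 1/105
Σ_t [0,0]: t=0:+1/4 = 1/4
(3j)²=3/35 [(2 1 3; 0 0 0)], sign=-1
Σ_t [0,0]: t=0:+1/8 = 1/8
(3j)²=2/35 [(2 1 3; 0 1 -1)], sign=+1
⇒ 4πI² = 18/35
I = (-1)√(18/35/(4π)) = -0.20230066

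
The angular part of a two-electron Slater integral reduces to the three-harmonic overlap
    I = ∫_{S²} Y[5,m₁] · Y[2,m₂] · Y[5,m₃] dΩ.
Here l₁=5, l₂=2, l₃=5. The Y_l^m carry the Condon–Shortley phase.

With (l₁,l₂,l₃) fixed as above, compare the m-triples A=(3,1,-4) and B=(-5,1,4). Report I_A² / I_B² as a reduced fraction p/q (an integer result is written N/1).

49/45

Same 5,2,5: normalisation and zero-m 3j drop out of the ratio.
A: Δ: 2! 8! 2! / 13! → 1/38610; sum: t=1:−1/10080 t=2:+1/80640 = -1/11520; 3j²(5 2 5; 3 1 -4) = Δ·Π!·Σ² = 49/1430  (sign +1)
B: Δ: 2! 8! 2! / 13! → 1/38610; sum: t=2:+1/80640 = 1/80640; 3j²(5 2 5; -5 1 4) = Δ·Π!·Σ² = 9/286  (sign -1)
I_A²/I_B² = (49/1430)/(9/286) = 49/45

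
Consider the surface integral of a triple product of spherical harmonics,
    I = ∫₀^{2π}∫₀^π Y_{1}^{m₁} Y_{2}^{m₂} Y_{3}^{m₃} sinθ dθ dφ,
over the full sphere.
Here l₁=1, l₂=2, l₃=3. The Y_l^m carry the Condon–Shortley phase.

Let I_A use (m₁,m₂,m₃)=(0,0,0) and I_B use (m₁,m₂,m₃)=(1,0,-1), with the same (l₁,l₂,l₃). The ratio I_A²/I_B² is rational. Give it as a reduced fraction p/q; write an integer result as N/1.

Shared (l₁,l₂,l₃)=(1,2,3): N and (l;000)² cancel in I_A²/I_B².
A: Δ = 0!·2!·4!/7! = 1/105; Racah Σ t=0..0: t=0:+1/4 = 1/4; ⇒ 3j(1 2 3; 0 0 0)² = 3/35, sgn -1
B: Δ = 0!·2!·4!/7! = 1/105; Racah Σ t=0..0: t=0:+1/8 = 1/8; ⇒ 3j(1 2 3; 1 0 -1)² = 2/35, sgn +1
I_A²/I_B² = (3/35)/(2/35) = 3/2

3/2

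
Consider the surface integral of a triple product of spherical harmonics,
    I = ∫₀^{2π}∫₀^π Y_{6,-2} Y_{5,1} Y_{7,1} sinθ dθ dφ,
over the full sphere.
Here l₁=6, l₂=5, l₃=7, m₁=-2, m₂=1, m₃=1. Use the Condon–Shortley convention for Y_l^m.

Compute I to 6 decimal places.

0.103809

Rules hold: Σm=0, L=18 even, 1≤7≤11.
N = 13·11·15 = 2145
Δ = 4!·8!·6!/19! = 1/174594420
Racah Σ t=0..4: t=0:+1/4147200 t=1:−1/207360 t=2:+1/82944 t=3:−1/207360 t=4:+1/4147200 = 1/345600
⇒ 3j(6 5 7; 0 0 0)² = 420/46189, sgn -1
Racah Σ t=0..4: t=0:+1/696729600 t=1:−1/3628800 t=2:+1/276480 t=3:−1/155520 t=4:+1/663552 = -367/232243200
⇒ 3j(6 5 7; -2 1 1)² = 134689/19399380, sgn -1
4πI² = N·(3j₀)²·(3jₘ)² = 2020335/14919047
I = +1·√(0.13542/4π) = 0.10380929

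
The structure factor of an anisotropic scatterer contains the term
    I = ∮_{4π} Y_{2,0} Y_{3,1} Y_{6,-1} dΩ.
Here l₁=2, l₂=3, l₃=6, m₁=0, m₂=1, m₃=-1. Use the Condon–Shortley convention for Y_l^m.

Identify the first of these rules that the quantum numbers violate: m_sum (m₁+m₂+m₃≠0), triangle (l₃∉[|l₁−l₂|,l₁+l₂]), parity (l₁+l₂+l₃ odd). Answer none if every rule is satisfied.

azimuthal sum: 0 + 1 − 1 = 0  ✓
1 ≤ 6 ≤ 5 (triangle on l)  ✗
L = 2 + 3 + 6 = 11 (odd)

triangle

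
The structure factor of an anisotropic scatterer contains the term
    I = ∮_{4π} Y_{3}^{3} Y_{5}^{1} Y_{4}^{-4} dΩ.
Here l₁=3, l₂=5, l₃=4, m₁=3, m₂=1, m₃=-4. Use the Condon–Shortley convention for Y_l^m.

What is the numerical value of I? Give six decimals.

Checks pass: Σm=0; 12 even; l₃=4∈[2,8].
(2·3+1)(2·5+1)(2·4+1) = 693
Δ: 4! 2! 6! / 13! → 1/180180
sum: t=1:−1/576 t=2:+1/144 t=3:−1/576 = 1/288
3j²(3 5 4; 0 0 0) = Δ·Π!·Σ² = 20/1001  (sign +1)
sum: t=0:+1/34560 = 1/34560
3j²(3 5 4; 3 1 -4) = Δ·Π!·Σ² = 1/429  (sign +1)
combine: 4πI² = 693·20/1001·1/429 = 60/1859
take √, sign +1: I = 0.05067935

0.050679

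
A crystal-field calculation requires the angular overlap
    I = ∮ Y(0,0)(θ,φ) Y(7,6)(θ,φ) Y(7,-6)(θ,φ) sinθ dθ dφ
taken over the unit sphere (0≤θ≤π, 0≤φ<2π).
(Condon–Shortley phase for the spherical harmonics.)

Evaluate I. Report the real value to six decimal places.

0.282095

Rules hold: Σm=0, L=14 even, 7≤7≤7.
N = 1·15·15 = 225
Δ = 0!·0!·14!/15! = 1/15
Racah Σ t=0..0: t=0:+1/25401600 = 1/25401600
⇒ 3j(0 7 7; 0 0 0)² = 1/15, sgn -1
Racah Σ t=0..0: t=0:+1/6227020800 = 1/6227020800
⇒ 3j(0 7 7; 0 6 -6)² = 1/15, sgn -1
4πI² = N·(3j₀)²·(3jₘ)² = 1/1
I = +1·√(1/4π) = 0.28209479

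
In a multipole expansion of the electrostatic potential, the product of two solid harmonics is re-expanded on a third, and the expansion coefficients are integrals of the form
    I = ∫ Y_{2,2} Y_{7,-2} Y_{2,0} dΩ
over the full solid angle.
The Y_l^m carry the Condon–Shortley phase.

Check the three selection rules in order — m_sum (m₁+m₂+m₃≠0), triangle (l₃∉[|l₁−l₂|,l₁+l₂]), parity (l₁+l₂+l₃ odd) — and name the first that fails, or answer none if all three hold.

azimuthal sum: 2 − 2 + 0 = 0  ✓
5 ≤ 2 ≤ 9 (triangle on l)  ✗
L = 2 + 7 + 2 = 11 (odd)

triangle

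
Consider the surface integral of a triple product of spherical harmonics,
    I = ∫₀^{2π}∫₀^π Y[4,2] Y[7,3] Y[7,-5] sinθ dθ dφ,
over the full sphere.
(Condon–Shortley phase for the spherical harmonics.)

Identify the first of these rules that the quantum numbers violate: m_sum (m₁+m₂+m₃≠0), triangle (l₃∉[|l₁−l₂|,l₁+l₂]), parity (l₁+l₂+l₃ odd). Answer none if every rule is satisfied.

azimuthal sum: 2 + 3 − 5 = 0  ✓
3 ≤ 7 ≤ 11 (triangle on l)  ✓
L = 4 + 7 + 7 = 18 (even)  ✓

none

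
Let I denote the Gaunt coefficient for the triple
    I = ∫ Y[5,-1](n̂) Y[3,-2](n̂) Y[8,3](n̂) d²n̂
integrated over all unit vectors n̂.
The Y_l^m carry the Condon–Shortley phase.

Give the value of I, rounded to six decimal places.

-0.201784

Checks pass: Σm=0; 16 even; l₃=8∈[2,8].
(2·5+1)(2·3+1)(2·8+1) = 1309
Δ: 0! 10! 6! / 17! → 1/136136
sum: t=0:+1/518400 = 1/518400
3j²(5 3 8; 0 0 0) = Δ·Π!·Σ² = 56/2431  (sign +1)
sum: t=0:+1/2073600 = 1/2073600
3j²(5 3 8; -1 -2 3) = Δ·Π!·Σ² = 15/884  (sign -1)
combine: 4πI² = 1309·56/2431·15/884 = 1470/2873
take √, sign -1: I = -0.20178363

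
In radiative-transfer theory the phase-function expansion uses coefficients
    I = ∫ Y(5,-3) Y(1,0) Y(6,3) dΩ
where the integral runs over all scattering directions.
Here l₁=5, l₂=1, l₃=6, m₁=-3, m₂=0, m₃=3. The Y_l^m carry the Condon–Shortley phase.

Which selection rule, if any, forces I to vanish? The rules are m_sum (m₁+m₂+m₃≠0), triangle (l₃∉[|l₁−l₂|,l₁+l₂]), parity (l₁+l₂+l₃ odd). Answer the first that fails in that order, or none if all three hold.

none

m₁+m₂+m₃ = -3 + 0 + 3 = 0  ✓
triangle: |5−1|=4 ≤ l₃=6 ≤ 5+1=6  ✓
parity: l₁+l₂+l₃ = 12 is even  ✓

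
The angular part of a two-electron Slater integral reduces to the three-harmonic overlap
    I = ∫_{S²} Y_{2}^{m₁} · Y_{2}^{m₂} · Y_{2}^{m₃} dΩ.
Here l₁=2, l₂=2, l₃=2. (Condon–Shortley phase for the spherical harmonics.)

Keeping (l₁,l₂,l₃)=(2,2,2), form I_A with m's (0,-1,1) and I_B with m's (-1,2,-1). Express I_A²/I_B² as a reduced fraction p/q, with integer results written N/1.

1/6

Same 2,2,2: normalisation and zero-m 3j drop out of the ratio.
A: Δ: 2! 2! 2! / 7! → 1/630; sum: t=0:+1/4 t=1:−1/2 = -1/4; 3j²(2 2 2; 0 -1 1) = Δ·Π!·Σ² = 1/70  (sign +1)
B: Δ: 2! 2! 2! / 7! → 1/630; sum: t=2:+1/4 = 1/4; 3j²(2 2 2; -1 2 -1) = Δ·Π!·Σ² = 3/35  (sign -1)
I_A²/I_B² = (1/70)/(3/35) = 1/6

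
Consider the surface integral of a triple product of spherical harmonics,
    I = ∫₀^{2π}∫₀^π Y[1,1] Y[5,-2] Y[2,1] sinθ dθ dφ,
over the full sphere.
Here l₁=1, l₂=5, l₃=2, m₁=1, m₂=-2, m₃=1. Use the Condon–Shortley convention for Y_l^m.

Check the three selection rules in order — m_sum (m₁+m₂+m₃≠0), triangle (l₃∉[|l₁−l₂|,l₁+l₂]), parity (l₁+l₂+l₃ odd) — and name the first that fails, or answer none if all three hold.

m₁+m₂+m₃ = 1 − 2 + 1 = 0  ✓
triangle: |1−5|=4 ≤ l₃=2 ≤ 1+5=6  ✗
parity: l₁+l₂+l₃ = 8 is even

triangle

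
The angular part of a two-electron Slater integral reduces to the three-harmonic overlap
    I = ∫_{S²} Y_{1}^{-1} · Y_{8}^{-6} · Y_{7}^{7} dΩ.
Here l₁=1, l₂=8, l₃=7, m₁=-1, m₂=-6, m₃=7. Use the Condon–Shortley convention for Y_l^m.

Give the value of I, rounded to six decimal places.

0.030597

m-sum 0 ✓  L=16 even ✓  7≤7≤9 ✓
Π(2lᵢ+1) = 3×17×15 = 765
triangle coeff Δ(1,8,7) = 1/2040
Σ_t [1,1]: t=1:−1/25401600 = -1/25401600
(3j)²=8/255 [(1 8 7; 0 0 0)], sign=+1
Σ_t [2,2]: t=2:+1/174356582400 = 1/174356582400
(3j)²=1/2040 [(1 8 7; -1 -6 7)], sign=+1
⇒ 4πI² = 1/85
I = (+1)√(1/85/(4π)) = 0.03059748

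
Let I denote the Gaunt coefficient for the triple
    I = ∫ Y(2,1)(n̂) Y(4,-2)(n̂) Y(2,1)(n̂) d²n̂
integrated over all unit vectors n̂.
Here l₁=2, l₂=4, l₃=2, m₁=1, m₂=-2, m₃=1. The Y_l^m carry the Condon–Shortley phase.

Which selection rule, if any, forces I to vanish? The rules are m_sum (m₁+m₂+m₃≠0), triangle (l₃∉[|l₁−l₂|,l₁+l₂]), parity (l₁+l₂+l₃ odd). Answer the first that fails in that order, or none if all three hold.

none

Σmᵢ = 0  ✓
l₃∈[|l₁−l₂|,l₁+l₂]=[2,6], have l₃=2  ✓
Σlᵢ = 8 ⇒ even  ✓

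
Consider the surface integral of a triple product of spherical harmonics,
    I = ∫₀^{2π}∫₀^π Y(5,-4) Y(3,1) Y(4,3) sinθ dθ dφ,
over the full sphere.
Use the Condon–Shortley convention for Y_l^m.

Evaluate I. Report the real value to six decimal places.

0.042401

Checks pass: Σm=0; 12 even; l₃=4∈[2,8].
(2·5+1)(2·3+1)(2·4+1) = 693
Δ: 4! 6! 2! / 13! → 1/180180
sum: t=1:−1/576 t=2:+1/144 t=3:−1/576 = 1/288
3j²(5 3 4; 0 0 0) = Δ·Π!·Σ² = 20/1001  (sign +1)
sum: t=3:−1/4320 t=4:+1/5760 = -1/17280
3j²(5 3 4; -4 1 3) = Δ·Π!·Σ² = 7/4290  (sign +1)
combine: 4πI² = 693·20/1001·7/4290 = 42/1859
take √, sign +1: I = 0.04240138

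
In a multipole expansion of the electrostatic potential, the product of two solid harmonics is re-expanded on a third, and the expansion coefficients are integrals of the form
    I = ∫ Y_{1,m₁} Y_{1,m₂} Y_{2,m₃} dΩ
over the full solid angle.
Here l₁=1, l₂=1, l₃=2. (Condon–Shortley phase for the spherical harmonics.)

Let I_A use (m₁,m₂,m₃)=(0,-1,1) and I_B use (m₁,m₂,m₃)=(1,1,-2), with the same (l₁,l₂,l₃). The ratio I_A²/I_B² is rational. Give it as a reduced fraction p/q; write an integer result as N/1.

Shared (l₁,l₂,l₃)=(1,1,2): N and (l;000)² cancel in I_A²/I_B².
A: Δ = 0!·2!·2!/5! = 1/30; Racah Σ t=0..0: t=0:+1/2 = 1/2; ⇒ 3j(1 1 2; 0 -1 1)² = 1/10, sgn -1
B: Δ = 0!·2!·2!/5! = 1/30; Racah Σ t=0..0: t=0:+1/4 = 1/4; ⇒ 3j(1 1 2; 1 1 -2)² = 1/5, sgn +1
I_A²/I_B² = (1/10)/(1/5) = 1/2

1/2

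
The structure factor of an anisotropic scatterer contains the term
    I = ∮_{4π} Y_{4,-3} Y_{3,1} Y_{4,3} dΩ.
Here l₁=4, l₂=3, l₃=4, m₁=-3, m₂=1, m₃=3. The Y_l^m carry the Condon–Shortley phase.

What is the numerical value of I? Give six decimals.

0.000000

m-sum = -3 + 1 + 3 = 1 ≠ 0 ⇒ I = 0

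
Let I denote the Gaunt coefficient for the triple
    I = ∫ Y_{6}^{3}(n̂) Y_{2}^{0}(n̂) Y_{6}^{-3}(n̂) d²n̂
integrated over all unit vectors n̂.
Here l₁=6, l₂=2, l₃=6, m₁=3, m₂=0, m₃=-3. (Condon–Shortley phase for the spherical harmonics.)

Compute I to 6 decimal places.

-0.057344

Checks pass: Σm=0; 14 even; l₃=6∈[4,8].
(2·6+1)(2·2+1)(2·6+1) = 845
Δ: 2! 10! 2! / 15! → 1/90090
sum: t=0:+1/69120 t=1:−1/14400 t=2:+1/69120 = -7/172800
3j²(6 2 6; 0 0 0) = Δ·Π!·Σ² = 14/715  (sign -1)
sum: t=0:+1/120960 t=1:−1/80640 t=2:+1/1451520 = -1/290304
3j²(6 2 6; 3 0 -3) = Δ·Π!·Σ² = 5/2002  (sign +1)
combine: 4πI² = 845·14/715·5/2002 = 5/121
take √, sign -1: I = -0.05734392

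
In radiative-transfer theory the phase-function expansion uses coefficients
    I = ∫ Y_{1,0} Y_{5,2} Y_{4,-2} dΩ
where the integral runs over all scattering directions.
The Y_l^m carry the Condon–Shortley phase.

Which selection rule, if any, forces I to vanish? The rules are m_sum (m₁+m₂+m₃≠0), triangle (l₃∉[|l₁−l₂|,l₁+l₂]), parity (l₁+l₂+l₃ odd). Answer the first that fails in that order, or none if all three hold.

none

m₁+m₂+m₃ = 0 + 2 − 2 = 0  ✓
triangle: |1−5|=4 ≤ l₃=4 ≤ 1+5=6  ✓
parity: l₁+l₂+l₃ = 10 is even  ✓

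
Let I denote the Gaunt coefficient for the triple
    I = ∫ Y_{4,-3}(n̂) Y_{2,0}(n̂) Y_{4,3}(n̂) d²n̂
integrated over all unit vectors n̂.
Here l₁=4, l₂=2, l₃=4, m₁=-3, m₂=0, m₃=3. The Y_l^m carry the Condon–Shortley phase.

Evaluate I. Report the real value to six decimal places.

0.057344

Checks pass: Σm=0; 10 even; l₃=4∈[2,6].
(2·4+1)(2·2+1)(2·4+1) = 405
Δ: 2! 6! 2! / 11! → 1/13860
sum: t=0:+1/192 t=1:−1/36 t=2:+1/192 = -5/288
3j²(4 2 4; 0 0 0) = Δ·Π!·Σ² = 20/693  (sign -1)
sum: t=1:−1/720 t=2:+1/480 = 1/1440
3j²(4 2 4; -3 0 3) = Δ·Π!·Σ² = 7/1980  (sign -1)
combine: 4πI² = 405·20/693·7/1980 = 5/121
take √, sign +1: I = 0.05734392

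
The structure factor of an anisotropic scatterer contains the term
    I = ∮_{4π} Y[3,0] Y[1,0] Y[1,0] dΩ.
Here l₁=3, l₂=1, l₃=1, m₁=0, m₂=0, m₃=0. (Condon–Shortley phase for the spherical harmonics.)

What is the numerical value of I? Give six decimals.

|3−1|≤1≤3+1 violated ⇒ I = 0

0.000000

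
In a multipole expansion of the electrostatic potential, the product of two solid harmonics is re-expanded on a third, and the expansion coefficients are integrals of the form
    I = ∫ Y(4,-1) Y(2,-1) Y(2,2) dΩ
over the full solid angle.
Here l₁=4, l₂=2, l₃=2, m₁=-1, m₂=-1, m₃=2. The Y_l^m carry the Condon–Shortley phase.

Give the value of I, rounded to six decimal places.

Checks pass: Σm=0; 8 even; l₃=2∈[2,6].
(2·4+1)(2·2+1)(2·2+1) = 225
Δ: 4! 4! 0! / 9! → 1/630
sum: t=2:+1/16 = 1/16
3j²(4 2 2; 0 0 0) = Δ·Π!·Σ² = 2/35  (sign +1)
sum: t=1:−1/144 = -1/144
3j²(4 2 2; -1 -1 2) = Δ·Π!·Σ² = 1/126  (sign -1)
combine: 4πI² = 225·2/35·1/126 = 5/49
take √, sign -1: I = -0.09011188

-0.090112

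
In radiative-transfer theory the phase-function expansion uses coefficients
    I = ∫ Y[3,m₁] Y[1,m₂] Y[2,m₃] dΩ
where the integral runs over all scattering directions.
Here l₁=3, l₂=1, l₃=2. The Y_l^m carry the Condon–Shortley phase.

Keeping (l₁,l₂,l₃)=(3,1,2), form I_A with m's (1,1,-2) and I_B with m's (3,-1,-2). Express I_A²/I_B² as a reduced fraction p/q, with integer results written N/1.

1/15

Same 3,1,2: normalisation and zero-m 3j drop out of the ratio.
A: Δ: 2! 4! 0! / 7! → 1/105; sum: t=2:+1/48 = 1/48; 3j²(3 1 2; 1 1 -2) = Δ·Π!·Σ² = 1/105  (sign +1)
B: Δ: 2! 4! 0! / 7! → 1/105; sum: t=0:+1/48 = 1/48; 3j²(3 1 2; 3 -1 -2) = Δ·Π!·Σ² = 1/7  (sign +1)
I_A²/I_B² = (1/105)/(1/7) = 1/15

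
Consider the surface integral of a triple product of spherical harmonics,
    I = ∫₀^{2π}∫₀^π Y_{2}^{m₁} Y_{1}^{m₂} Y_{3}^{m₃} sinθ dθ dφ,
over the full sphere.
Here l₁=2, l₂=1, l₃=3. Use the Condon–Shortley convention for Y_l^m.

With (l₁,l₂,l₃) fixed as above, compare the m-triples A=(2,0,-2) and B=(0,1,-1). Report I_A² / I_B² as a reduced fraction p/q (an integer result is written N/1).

5/6

Shared (l₁,l₂,l₃)=(2,1,3): N and (l;000)² cancel in I_A²/I_B².
A: Δ = 0!·4!·2!/7! = 1/105; Racah Σ t=0..0: t=0:+1/24 = 1/24; ⇒ 3j(2 1 3; 2 0 -2)² = 1/21, sgn -1
B: Δ = 0!·4!·2!/7! = 1/105; Racah Σ t=0..0: t=0:+1/8 = 1/8; ⇒ 3j(2 1 3; 0 1 -1)² = 2/35, sgn +1
I_A²/I_B² = (1/21)/(2/35) = 5/6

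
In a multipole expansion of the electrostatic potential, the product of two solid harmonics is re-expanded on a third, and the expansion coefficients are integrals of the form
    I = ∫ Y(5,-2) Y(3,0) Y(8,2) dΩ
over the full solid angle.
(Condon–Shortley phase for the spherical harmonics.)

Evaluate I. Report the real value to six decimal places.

Checks pass: Σm=0; 16 even; l₃=8∈[2,8].
(2·5+1)(2·3+1)(2·8+1) = 1309
Δ: 0! 10! 6! / 17! → 1/136136
sum: t=0:+1/518400 = 1/518400
3j²(5 3 8; 0 0 0) = Δ·Π!·Σ² = 56/2431  (sign +1)
sum: t=0:+1/1088640 = 1/1088640
3j²(5 3 8; -2 0 2) = Δ·Π!·Σ² = 300/17017  (sign +1)
combine: 4πI² = 1309·56/2431·300/17017 = 16800/31603
take √, sign +1: I = 0.20567692

0.205677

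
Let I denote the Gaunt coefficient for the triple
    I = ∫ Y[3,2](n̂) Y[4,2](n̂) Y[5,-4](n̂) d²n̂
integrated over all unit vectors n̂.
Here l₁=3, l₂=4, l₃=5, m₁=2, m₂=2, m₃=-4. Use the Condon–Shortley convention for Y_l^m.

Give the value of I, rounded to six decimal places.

0.143343

Rules hold: Σm=0, L=12 even, 1≤5≤7.
N = 7·9·11 = 693
Δ = 2!·4!·6!/13! = 1/180180
Racah Σ t=0..2: t=0:+1/576 t=1:−1/144 t=2:+1/576 = -1/288
⇒ 3j(3 4 5; 0 0 0)² = 20/1001, sgn +1
Racah Σ t=0..1: t=0:+1/8640 t=1:−1/2880 = -1/4320
⇒ 3j(3 4 5; 2 2 -4)² = 8/429, sgn +1
4πI² = N·(3j₀)²·(3jₘ)² = 480/1859
I = +1·√(0.258203/4π) = 0.14334284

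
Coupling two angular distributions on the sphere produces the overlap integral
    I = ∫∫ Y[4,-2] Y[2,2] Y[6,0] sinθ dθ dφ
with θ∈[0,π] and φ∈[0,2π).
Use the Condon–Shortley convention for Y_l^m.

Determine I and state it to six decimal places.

0.061597

m-sum 0 ✓  L=12 even ✓  2≤6≤6 ✓
Π(2lᵢ+1) = 9×5×13 = 585
triangle coeff Δ(4,2,6) = 1/6435
Σ_t [0,0]: t=0:+1/2304 = 1/2304
(3j)²=5/143 [(4 2 6; 0 0 0)], sign=+1
Σ_t [0,0]: t=0:+1/34560 = 1/34560
(3j)²=1/429 [(4 2 6; -2 2 0)], sign=+1
⇒ 4πI² = 75/1573
I = (+1)√(75/1573/(4π)) = 0.06159725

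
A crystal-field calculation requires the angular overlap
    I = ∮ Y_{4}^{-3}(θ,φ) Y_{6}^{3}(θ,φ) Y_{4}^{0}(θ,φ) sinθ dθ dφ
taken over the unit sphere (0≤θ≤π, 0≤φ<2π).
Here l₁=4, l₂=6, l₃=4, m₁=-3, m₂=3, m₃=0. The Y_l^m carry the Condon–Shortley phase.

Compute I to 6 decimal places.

0.123195

Checks pass: Σm=0; 14 even; l₃=4∈[2,10].
(2·4+1)(2·6+1)(2·4+1) = 1053
Δ: 6! 2! 6! / 15! → 1/1261260
sum: t=2:+1/4608 t=3:−1/1296 t=4:+1/4608 = -7/20736
3j²(4 6 4; 0 0 0) = Δ·Π!·Σ² = 20/1287  (sign -1)
sum: t=5:−1/11520 t=6:+1/25920 = -1/20736
3j²(4 6 4; -3 3 0) = Δ·Π!·Σ² = 5/429  (sign -1)
combine: 4πI² = 1053·20/1287·5/429 = 300/1573
take √, sign +1: I = 0.12319450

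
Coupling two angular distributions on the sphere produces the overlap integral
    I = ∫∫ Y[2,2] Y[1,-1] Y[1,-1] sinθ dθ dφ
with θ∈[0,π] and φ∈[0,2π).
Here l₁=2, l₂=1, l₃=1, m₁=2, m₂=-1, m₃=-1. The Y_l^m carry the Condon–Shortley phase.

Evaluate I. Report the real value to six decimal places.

Rules hold: Σm=0, L=4 even, 1≤1≤3.
N = 5·3·3 = 45
Δ = 2!·2!·0!/5! = 1/30
Racah Σ t=1..1: t=1:−1/1 = -1/1
⇒ 3j(2 1 1; 0 0 0)² = 2/15, sgn +1
Racah Σ t=0..0: t=0:+1/4 = 1/4
⇒ 3j(2 1 1; 2 -1 -1)² = 1/5, sgn +1
4πI² = N·(3j₀)²·(3jₘ)² = 6/5
I = +1·√(1.2/4π) = 0.30901936

0.309019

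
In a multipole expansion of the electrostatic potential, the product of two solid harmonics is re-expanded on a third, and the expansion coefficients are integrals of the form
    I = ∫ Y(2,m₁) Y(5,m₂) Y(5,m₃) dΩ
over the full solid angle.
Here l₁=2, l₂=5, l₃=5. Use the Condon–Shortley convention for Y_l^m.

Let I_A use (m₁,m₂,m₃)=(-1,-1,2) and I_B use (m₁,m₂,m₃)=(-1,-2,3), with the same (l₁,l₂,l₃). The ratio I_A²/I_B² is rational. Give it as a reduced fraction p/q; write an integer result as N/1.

Same 2,5,5: normalisation and zero-m 3j drop out of the ratio.
A: Δ: 2! 2! 8! / 13! → 1/38610; sum: t=1:−1/1440 t=2:+1/2880 = -1/2880; 3j²(2 5 5; -1 -1 2) = Δ·Π!·Σ² = 7/715  (sign +1)
B: Δ: 2! 2! 8! / 13! → 1/38610; sum: t=1:−1/2880 t=2:+1/10080 = -1/4032; 3j²(2 5 5; -1 -2 3) = Δ·Π!·Σ² = 10/429  (sign -1)
I_A²/I_B² = (7/715)/(10/429) = 21/50

21/50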